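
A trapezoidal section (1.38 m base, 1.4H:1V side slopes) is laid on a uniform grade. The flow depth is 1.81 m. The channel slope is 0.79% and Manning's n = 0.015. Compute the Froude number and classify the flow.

With bottom width b = 1.38 m and side slope z = 1.4: A = (b + zy)y = (1.38 + 1.4×1.81)×1.81 = 7.084 m²; P = b + 2y√(1+z²) = 1.38 + 2×1.81×1.72 = 7.608 m.
Hydraulic radius R = A/P = 7.084/7.608 = 0.9312 m.
V = (1/n) R^(2/3) √S = (1/0.015) × 0.9312^(2/3) × √0.0079 = 5.65 m/s. Hydraulic depth D_h = A/T = 7.084/6.448 = 1.099 m.
Froude number Fr = V/√(g·D_h) = 5.65/√(9.81×1.099) = 1.72, which is greater than 1, so the flow is supercritical.

supercritical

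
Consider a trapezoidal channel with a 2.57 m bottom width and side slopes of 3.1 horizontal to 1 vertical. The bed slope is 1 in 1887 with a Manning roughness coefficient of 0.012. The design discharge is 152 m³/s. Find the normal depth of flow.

y_n = 3.67 m

Manning's equation rearranged: A R^(2/3) = nQ / (1·√S) = 0.012 × 152 / (√0.0005299) = 79.23.
Try y = 4.13 m: A R^(2/3) = 105.9 — high.
Try y = 3.19 m: A R^(2/3) = 56.66 — low.
Try y = 3.67 m: A R^(2/3) = 79.43 — close enough.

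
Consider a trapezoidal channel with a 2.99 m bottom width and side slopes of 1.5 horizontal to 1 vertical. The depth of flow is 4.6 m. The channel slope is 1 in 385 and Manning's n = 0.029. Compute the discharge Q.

With bottom width b = 2.99 m and side slope z = 1.5: A = (b + zy)y = (2.99 + 1.5×4.6)×4.6 = 45.49 m²; P = b + 2y√(1+z²) = 2.99 + 2×4.6×1.803 = 19.58 m.
Hydraulic radius R = A/P = 45.49/19.58 = 2.324 m.
Manning's equation: Q = (1/n) A R^(2/3) S^(1/2) = (1/0.029) × 45.49 × 2.324^(2/3) × 0.002597^(1/2) = 140 m³/s.

Q = 140 m³/s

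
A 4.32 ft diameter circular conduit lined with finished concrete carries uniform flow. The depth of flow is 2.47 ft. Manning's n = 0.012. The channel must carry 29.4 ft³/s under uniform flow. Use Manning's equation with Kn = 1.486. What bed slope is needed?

For a circular section of diameter D = 4.32 ft at depth y = 2.47 ft, the central angle is θ = 2 arccos(1 − 2y/D) = 3.43 rad. Then A = (D²/8)(θ − sin θ) = 8.663 ft² and P = Dθ/2 = 7.408 ft.
Hydraulic radius R = A/P = 8.663/7.408 = 1.169 ft.
From Manning's equation, S = [nQ / (1.486 A R^(2/3))]² = [0.012 × 29.4 / (1.486 × 8.663 × 1.169^(2/3))]² = 0.00061.

S = 0.00061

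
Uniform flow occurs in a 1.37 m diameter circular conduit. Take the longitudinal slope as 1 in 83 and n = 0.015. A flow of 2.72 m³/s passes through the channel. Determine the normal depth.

Manning's equation rearranged: A R^(2/3) = nQ / (1·√S) = 0.015 × 2.72 / (√0.01205) = 0.3717.
Try y = 0.786 m: A R^(2/3) = 0.4522 — too large.
Try y = 0.572 m: A R^(2/3) = 0.2629 — too small.
Try y = 0.697 m: A R^(2/3) = 0.3716 — ≈ 0.3717.

y_n = 0.697 m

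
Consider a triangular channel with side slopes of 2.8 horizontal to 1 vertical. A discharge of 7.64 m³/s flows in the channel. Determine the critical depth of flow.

At critical depth, Q² T / (g A³) = 1, i.e. A³/T = Q²/g = 7.64²/9.81 = 5.95.
Trying y = 1.22 m: A³/T = 10.59 — over.
Trying y = 0.779 m: A³/T = 1.125 — short.
Trying y = 1.09 m: A³/T = 6.031 — close enough.

y_c = 1.09 m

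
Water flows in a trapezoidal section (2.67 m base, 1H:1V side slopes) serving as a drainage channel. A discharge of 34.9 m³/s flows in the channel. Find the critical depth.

y_c = 2.01 m

At critical depth, Q² T / (g A³) = 1, i.e. A³/T = Q²/g = 34.9²/9.81 = 124.2.
Try y = 1.57 m: A³/T = 50.77 — low.
Try y = 2.01 m: A³/T = 124.4 — close enough.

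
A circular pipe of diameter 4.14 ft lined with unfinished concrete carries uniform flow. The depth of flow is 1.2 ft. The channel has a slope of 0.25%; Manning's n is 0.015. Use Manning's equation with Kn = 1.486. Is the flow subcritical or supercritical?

subcritical

For a circular section of diameter D = 4.14 ft at depth y = 1.2 ft, the central angle is θ = 2 arccos(1 − 2y/D) = 2.274 rad. Then A = (D²/8)(θ − sin θ) = 3.238 ft² and P = Dθ/2 = 4.707 ft.
Hydraulic radius R = A/P = 3.238/4.707 = 0.6879 ft.
V = (1.486/n) R^(2/3) √S = (1.486/0.015) × 0.6879^(2/3) × √0.0025 = 3.86 ft/s. Hydraulic depth D_h = A/T = 3.238/3.757 = 0.8619 ft.
Froude number Fr = V/√(g·D_h) = 3.86/√(32.2×0.8619) = 0.733, which is less than 1, so the flow is subcritical.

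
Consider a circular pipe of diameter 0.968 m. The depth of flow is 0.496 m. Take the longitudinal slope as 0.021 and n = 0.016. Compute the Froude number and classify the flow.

supercritical

For a circular section of diameter D = 0.968 m at depth y = 0.496 m, the central angle is θ = 2 arccos(1 − 2y/D) = 3.191 rad. Then A = (D²/8)(θ − sin θ) = 0.3796 m² and P = Dθ/2 = 1.545 m.
Hydraulic radius R = A/P = 0.3796/1.545 = 0.2458 m.
V = (1/n) R^(2/3) √S = (1/0.016) × 0.2458^(2/3) × √0.021 = 3.554 m/s. Hydraulic depth D_h = A/T = 0.3796/0.9677 = 0.3923 m.
Froude number Fr = V/√(g·D_h) = 3.554/√(9.81×0.3923) = 1.81, which is greater than 1, so the flow is supercritical.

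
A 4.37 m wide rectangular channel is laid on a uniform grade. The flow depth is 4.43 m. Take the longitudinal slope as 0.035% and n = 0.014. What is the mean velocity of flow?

V = 1.72 m/s

Flow area A = b·y = 4.37 × 4.43 = 19.36 m². Wetted perimeter P = b + 2y = 4.37 + 2×4.43 = 13.23 m.
Hydraulic radius R = A/P = 19.36/13.23 = 1.463 m.
From Manning's equation, V = (1/n) R^(2/3) S^(1/2) = (1/0.014) × 1.463^(2/3) × 0.00035^(1/2) = 1.72 m/s.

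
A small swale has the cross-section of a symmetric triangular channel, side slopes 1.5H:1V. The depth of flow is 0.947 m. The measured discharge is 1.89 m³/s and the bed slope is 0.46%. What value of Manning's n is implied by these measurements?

n = 0.0259

For a triangular section with side slope z = 1.5: A = zy² = 1.5×0.947² = 1.345 m²; P = 2y√(1+z²) = 2×0.947×1.803 = 3.414 m.
Hydraulic radius R = A/P = 1.345/3.414 = 0.394 m.
Rearranging Manning's equation: n = (1/Q) A R^(2/3) S^(1/2) = (1/1.89) × 1.345 × 0.394^(2/3) × √0.0046 = 0.0259.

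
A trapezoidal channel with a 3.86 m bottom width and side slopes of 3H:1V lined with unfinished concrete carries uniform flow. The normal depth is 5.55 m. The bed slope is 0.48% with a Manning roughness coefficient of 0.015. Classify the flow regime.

supercritical

With bottom width b = 3.86 m and side slope z = 3: A = (b + zy)y = (3.86 + 3×5.55)×5.55 = 113.8 m²; P = b + 2y√(1+z²) = 3.86 + 2×5.55×3.162 = 38.96 m.
Hydraulic radius R = A/P = 113.8/38.96 = 2.922 m.
V = (1/n) R^(2/3) √S = (1/0.015) × 2.922^(2/3) × √0.0048 = 9.439 m/s. Hydraulic depth D_h = A/T = 113.8/37.16 = 3.063 m.
Froude number Fr = V/√(g·D_h) = 9.439/√(9.81×3.063) = 1.72, which is greater than 1, so the flow is supercritical.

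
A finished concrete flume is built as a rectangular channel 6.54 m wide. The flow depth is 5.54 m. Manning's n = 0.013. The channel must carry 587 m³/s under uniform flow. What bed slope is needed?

Flow area A = b·y = 6.54 × 5.54 = 36.23 m². Wetted perimeter P = b + 2y = 6.54 + 2×5.54 = 17.62 m.
Hydraulic radius R = A/P = 36.23/17.62 = 2.056 m.
From Manning's equation, S = [nQ / (1 A R^(2/3))]² = [0.013 × 587 / (1 × 36.23 × 2.056^(2/3))]² = 0.017.

S = 0.017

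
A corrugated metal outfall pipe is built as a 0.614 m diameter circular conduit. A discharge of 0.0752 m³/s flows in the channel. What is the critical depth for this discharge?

y_c = 0.173 m

At critical depth, Q² T / (g A³) = 1, i.e. A³/T = Q²/g = 0.0752²/9.81 = 0.0005765.
Try y = 0.144 m: A³/T = 0.0002843 — low.
Try y = 0.213 m: A³/T = 0.0013 — high.
Try y = 0.173 m: A³/T = 0.0005809 — close enough.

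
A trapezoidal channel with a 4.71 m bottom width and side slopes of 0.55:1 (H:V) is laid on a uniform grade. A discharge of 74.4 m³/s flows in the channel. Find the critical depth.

At critical depth, Q² T / (g A³) = 1, i.e. A³/T = Q²/g = 74.4²/9.81 = 564.3.
Try y = 2.99 m: A³/T = 857.5 — high.
Try y = 2.1 m: A³/T = 266.1 — low.
Try y = 2.64 m: A³/T = 565.4 — close enough.

y_c = 2.64 m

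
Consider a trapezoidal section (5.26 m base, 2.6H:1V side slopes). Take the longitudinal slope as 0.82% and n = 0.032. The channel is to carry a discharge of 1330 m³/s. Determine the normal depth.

y_n = 7.54 m

Manning's equation rearranged: A R^(2/3) = nQ / (1·√S) = 0.032 × 1330 / (√0.0082) = 470.
At y = 9.01 m: A R^(2/3) = 721.1 — too large.
At y = 6.48 m: A R^(2/3) = 327.9 — too small.
At y = 7.54 m: A R^(2/3) = 469.7 — ≈ 470.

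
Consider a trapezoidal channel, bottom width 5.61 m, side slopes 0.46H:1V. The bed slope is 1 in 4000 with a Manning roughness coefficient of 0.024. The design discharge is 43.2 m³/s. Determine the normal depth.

Manning's equation rearranged: A R^(2/3) = nQ / (1·√S) = 0.024 × 43.2 / (√0.00025) = 65.57.
Try y = 3.75 m: A R^(2/3) = 43.43 — low.
Try y = 5.64 m: A R^(2/3) = 86.75 — high.
Try y = 4.79 m: A R^(2/3) = 65.53 — ≈ 65.57.

y_n = 4.79 m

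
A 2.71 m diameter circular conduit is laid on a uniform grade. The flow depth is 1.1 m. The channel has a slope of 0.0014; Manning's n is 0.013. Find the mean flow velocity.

V = 2.02 m/s

For a circular section of diameter D = 2.71 m at depth y = 1.1 m, the central angle is θ = 2 arccos(1 − 2y/D) = 2.763 rad. Then A = (D²/8)(θ − sin θ) = 2.197 m² and P = Dθ/2 = 3.744 m.
Hydraulic radius R = A/P = 2.197/3.744 = 0.5869 m.
From Manning's equation, V = (1/n) R^(2/3) S^(1/2) = (1/0.013) × 0.5869^(2/3) × 0.0014^(1/2) = 2.02 m/s.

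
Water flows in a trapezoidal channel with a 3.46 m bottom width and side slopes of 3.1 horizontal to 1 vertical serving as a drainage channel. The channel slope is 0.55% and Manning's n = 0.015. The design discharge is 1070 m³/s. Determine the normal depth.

y_n = 5.39 m

Manning's equation rearranged: A R^(2/3) = nQ / (1·√S) = 0.015 × 1070 / (√0.0055) = 216.4.
At y = 4.54 m: A R^(2/3) = 143.1 — short.
At y = 5.39 m: A R^(2/3) = 216.9 — matches.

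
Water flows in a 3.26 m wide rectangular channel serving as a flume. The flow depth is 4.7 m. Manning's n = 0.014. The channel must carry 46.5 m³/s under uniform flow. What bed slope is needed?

S = 0.0014

Flow area A = b·y = 3.26 × 4.7 = 15.32 m². Wetted perimeter P = b + 2y = 3.26 + 2×4.7 = 12.66 m.
Hydraulic radius R = A/P = 15.32/12.66 = 1.21 m.
From Manning's equation, S = [nQ / (1 A R^(2/3))]² = [0.014 × 46.5 / (1 × 15.32 × 1.21^(2/3))]² = 0.0014.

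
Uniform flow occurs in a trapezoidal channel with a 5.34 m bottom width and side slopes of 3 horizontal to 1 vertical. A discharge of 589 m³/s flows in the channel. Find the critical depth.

y_c = 5.2 m

At critical depth, Q² T / (g A³) = 1, i.e. A³/T = Q²/g = 589²/9.81 = 35360.
At y = 6.15 m: A³/T = 74150 — too large.
At y = 3.79 m: A³/T = 9046 — too small.
At y = 5.2 m: A³/T = 35330 — ≈ 35360.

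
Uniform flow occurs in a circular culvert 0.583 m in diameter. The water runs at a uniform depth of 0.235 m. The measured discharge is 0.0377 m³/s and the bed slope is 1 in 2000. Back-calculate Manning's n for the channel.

n = 0.015

For a circular section of diameter D = 0.583 m at depth y = 0.235 m, the central angle is θ = 2 arccos(1 − 2y/D) = 2.751 rad. Then A = (D²/8)(θ − sin θ) = 0.1007 m² and P = Dθ/2 = 0.8021 m.
Hydraulic radius R = A/P = 0.1007/0.8021 = 0.1256 m.
Rearranging Manning's equation: n = (1/Q) A R^(2/3) S^(1/2) = (1/0.0377) × 0.1007 × 0.1256^(2/3) × √0.0005 = 0.015.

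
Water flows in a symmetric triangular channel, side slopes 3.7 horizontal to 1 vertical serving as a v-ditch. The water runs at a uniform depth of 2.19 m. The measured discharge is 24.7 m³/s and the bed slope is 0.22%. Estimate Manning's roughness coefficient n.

n = 0.035

For a triangular section with side slope z = 3.7: A = zy² = 3.7×2.19² = 17.75 m²; P = 2y√(1+z²) = 2×2.19×3.833 = 16.79 m.
Hydraulic radius R = A/P = 17.75/16.79 = 1.057 m.
Rearranging Manning's equation: n = (1/Q) A R^(2/3) S^(1/2) = (1/24.7) × 17.75 × 1.057^(2/3) × √0.0022 = 0.035.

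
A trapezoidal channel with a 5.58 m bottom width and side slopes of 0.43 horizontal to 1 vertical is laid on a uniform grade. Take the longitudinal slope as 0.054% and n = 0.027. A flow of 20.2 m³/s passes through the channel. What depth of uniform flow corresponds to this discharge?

y_n = 2.61 m

Manning's equation rearranged: A R^(2/3) = nQ / (1·√S) = 0.027 × 20.2 / (√0.00054) = 23.47.
Trying y = 1.98 m: A R^(2/3) = 15.07 — too small.
Trying y = 2.85 m: A R^(2/3) = 27.04 — too large.
Trying y = 2.61 m: A R^(2/3) = 23.46 — close enough.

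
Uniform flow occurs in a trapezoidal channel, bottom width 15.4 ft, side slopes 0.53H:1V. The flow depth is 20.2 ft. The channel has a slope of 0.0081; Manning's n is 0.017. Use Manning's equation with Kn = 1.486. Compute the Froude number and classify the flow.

supercritical

With bottom width b = 15.4 ft and side slope z = 0.53: A = (b + zy)y = (15.4 + 0.53×20.2)×20.2 = 527.3 ft²; P = b + 2y√(1+z²) = 15.4 + 2×20.2×1.132 = 61.12 ft.
Hydraulic radius R = A/P = 527.3/61.12 = 8.627 ft.
V = (1.486/n) R^(2/3) √S = (1.486/0.017) × 8.627^(2/3) × √0.0081 = 33.09 ft/s. Hydraulic depth D_h = A/T = 527.3/36.81 = 14.33 ft.
Froude number Fr = V/√(g·D_h) = 33.09/√(32.2×14.33) = 1.54, which is greater than 1, so the flow is supercritical.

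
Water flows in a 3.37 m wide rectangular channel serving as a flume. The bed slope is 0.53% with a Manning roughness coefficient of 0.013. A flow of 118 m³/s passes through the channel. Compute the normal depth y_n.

y_n = 5.31 m

Manning's equation rearranged: A R^(2/3) = nQ / (1·√S) = 0.013 × 118 / (√0.0053) = 21.07.
Trying y = 5.86 m: A R^(2/3) = 23.63 — high.
Trying y = 4.22 m: A R^(2/3) = 16.1 — low.
Trying y = 5.31 m: A R^(2/3) = 21.09 — matches.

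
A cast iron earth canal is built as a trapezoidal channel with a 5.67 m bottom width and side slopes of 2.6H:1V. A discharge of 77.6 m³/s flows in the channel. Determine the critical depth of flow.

y_c = 1.98 m

At critical depth, Q² T / (g A³) = 1, i.e. A³/T = Q²/g = 77.6²/9.81 = 613.8.
At y = 2.45 m: A³/T = 1394 — too large.
At y = 1.98 m: A³/T = 615.5 — matches.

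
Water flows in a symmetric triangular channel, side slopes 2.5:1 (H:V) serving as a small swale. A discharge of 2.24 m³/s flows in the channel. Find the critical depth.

y_c = 0.696 m

At critical depth, Q² T / (g A³) = 1, i.e. A³/T = Q²/g = 2.24²/9.81 = 0.5115.
Try y = 0.546 m: A³/T = 0.1516 — too small.
Try y = 0.771 m: A³/T = 0.8514 — too large.
Try y = 0.696 m: A³/T = 0.5104 — ≈ 0.5115.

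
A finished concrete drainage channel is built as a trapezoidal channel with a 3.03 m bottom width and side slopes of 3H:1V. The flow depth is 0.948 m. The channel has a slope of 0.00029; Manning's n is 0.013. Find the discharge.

With bottom width b = 3.03 m and side slope z = 3: A = (b + zy)y = (3.03 + 3×0.948)×0.948 = 5.569 m²; P = b + 2y√(1+z²) = 3.03 + 2×0.948×3.162 = 9.026 m.
Hydraulic radius R = A/P = 5.569/9.026 = 0.617 m.
Manning's equation: Q = (1/n) A R^(2/3) S^(1/2) = (1/0.013) × 5.569 × 0.617^(2/3) × 0.00029^(1/2) = 5.29 m³/s.

Q = 5.29 m³/s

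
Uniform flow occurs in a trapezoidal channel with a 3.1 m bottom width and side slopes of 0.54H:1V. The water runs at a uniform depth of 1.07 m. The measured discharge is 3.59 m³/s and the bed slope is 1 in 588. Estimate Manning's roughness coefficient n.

With bottom width b = 3.1 m and side slope z = 0.54: A = (b + zy)y = (3.1 + 0.54×1.07)×1.07 = 3.935 m²; P = b + 2y√(1+z²) = 3.1 + 2×1.07×1.136 = 5.532 m.
Hydraulic radius R = A/P = 3.935/5.532 = 0.7114 m.
Rearranging Manning's equation: n = (1/Q) A R^(2/3) S^(1/2) = (1/3.59) × 3.935 × 0.7114^(2/3) × √0.001701 = 0.036.

n = 0.036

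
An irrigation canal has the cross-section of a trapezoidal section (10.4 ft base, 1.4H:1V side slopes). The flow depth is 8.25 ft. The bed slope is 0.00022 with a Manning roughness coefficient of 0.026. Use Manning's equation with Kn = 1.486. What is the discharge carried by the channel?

Q = 429 ft³/s

With bottom width b = 10.4 ft and side slope z = 1.4: A = (b + zy)y = (10.4 + 1.4×8.25)×8.25 = 181.1 ft²; P = b + 2y√(1+z²) = 10.4 + 2×8.25×1.72 = 38.79 ft.
Hydraulic radius R = A/P = 181.1/38.79 = 4.669 ft.
Manning's equation: Q = (1.486/n) A R^(2/3) S^(1/2) = (1.486/0.026) × 181.1 × 4.669^(2/3) × 0.00022^(1/2) = 429 ft³/s.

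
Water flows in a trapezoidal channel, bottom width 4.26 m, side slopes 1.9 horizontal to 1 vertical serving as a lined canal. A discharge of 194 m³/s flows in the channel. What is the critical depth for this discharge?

At critical depth, Q² T / (g A³) = 1, i.e. A³/T = Q²/g = 194²/9.81 = 3836.
At y = 4.43 m: A³/T = 8397 — too large.
At y = 3.67 m: A³/T = 3848 — ≈ 3836.

y_c = 3.67 m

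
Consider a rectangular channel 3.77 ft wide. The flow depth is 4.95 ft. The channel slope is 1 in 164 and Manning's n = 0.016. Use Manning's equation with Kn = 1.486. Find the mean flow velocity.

V = 8.92 ft/s

Flow area A = b·y = 3.77 × 4.95 = 18.66 ft². Wetted perimeter P = b + 2y = 3.77 + 2×4.95 = 13.67 ft.
Hydraulic radius R = A/P = 18.66/13.67 = 1.365 ft.
From Manning's equation, V = (1.486/n) R^(2/3) S^(1/2) = (1.486/0.016) × 1.365^(2/3) × 0.006098^(1/2) = 8.92 ft/s.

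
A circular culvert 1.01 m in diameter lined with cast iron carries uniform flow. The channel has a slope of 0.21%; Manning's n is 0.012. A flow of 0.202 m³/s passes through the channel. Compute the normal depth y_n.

y_n = 0.278 m

Manning's equation rearranged: A R^(2/3) = nQ / (1·√S) = 0.012 × 0.202 / (√0.0021) = 0.0529.
At y = 0.208 m: A R^(2/3) = 0.02974 — short.
At y = 0.278 m: A R^(2/3) = 0.053 — ≈ 0.0529.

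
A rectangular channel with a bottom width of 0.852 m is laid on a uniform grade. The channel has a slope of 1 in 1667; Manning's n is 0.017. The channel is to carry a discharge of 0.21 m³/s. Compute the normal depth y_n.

Manning's equation rearranged: A R^(2/3) = nQ / (1·√S) = 0.017 × 0.21 / (√0.0005999) = 0.1458.
Trying y = 0.517 m: A R^(2/3) = 0.1671 — high.
Trying y = 0.466 m: A R^(2/3) = 0.1458 — matches.

y_n = 0.466 m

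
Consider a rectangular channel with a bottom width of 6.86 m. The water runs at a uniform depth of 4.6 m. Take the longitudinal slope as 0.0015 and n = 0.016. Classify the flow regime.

subcritical

Flow area A = b·y = 6.86 × 4.6 = 31.56 m². Wetted perimeter P = b + 2y = 6.86 + 2×4.6 = 16.06 m.
Hydraulic radius R = A/P = 31.56/16.06 = 1.965 m.
V = (1/n) R^(2/3) √S = (1/0.016) × 1.965^(2/3) × √0.0015 = 3.797 m/s. Hydraulic depth D_h = A/T = 31.56/6.86 = 4.6 m.
Froude number Fr = V/√(g·D_h) = 3.797/√(9.81×4.6) = 0.565, which is less than 1, so the flow is subcritical.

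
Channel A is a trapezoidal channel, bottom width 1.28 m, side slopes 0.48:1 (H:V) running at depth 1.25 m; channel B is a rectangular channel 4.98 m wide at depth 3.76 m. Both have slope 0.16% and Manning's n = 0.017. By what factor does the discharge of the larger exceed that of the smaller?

15

Channel A: With bottom width b = 1.28 m and side slope z = 0.48: A = (b + zy)y = (1.28 + 0.48×1.25)×1.25 = 2.35 m²; P = b + 2y√(1+z²) = 1.28 + 2×1.25×1.109 = 4.053 m. Hydraulic radius R = A/P = 2.35/4.053 = 0.5798 m. Q_A = (1/0.017)·2.35·0.5798^(2/3)·√0.0016 = 3.845 m³/s.
Channel B: Flow area A = b·y = 4.98 × 3.76 = 18.72 m². Wetted perimeter P = b + 2y = 4.98 + 2×3.76 = 12.5 m. Hydraulic radius R = A/P = 18.72/12.5 = 1.498 m. Q_B = (1/0.017)·18.72·1.498^(2/3)·√0.0016 = 57.68 m³/s.
The larger discharge is 57.68 m³/s and the smaller is 3.845 m³/s; the ratio is 15.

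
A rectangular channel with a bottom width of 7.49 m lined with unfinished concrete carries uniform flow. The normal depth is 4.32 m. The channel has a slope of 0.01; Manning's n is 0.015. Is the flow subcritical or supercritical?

supercritical

Flow area A = b·y = 7.49 × 4.32 = 32.36 m². Wetted perimeter P = b + 2y = 7.49 + 2×4.32 = 16.13 m.
Hydraulic radius R = A/P = 32.36/16.13 = 2.006 m.
V = (1/n) R^(2/3) √S = (1/0.015) × 2.006^(2/3) × √0.01 = 10.6 m/s. Hydraulic depth D_h = A/T = 32.36/7.49 = 4.32 m.
Froude number Fr = V/√(g·D_h) = 10.6/√(9.81×4.32) = 1.63, which is greater than 1, so the flow is supercritical.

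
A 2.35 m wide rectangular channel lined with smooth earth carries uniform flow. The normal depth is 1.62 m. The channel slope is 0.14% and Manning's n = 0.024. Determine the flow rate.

Flow area A = b·y = 2.35 × 1.62 = 3.807 m². Wetted perimeter P = b + 2y = 2.35 + 2×1.62 = 5.59 m.
Hydraulic radius R = A/P = 3.807/5.59 = 0.681 m.
Manning's equation: Q = (1/n) A R^(2/3) S^(1/2) = (1/0.024) × 3.807 × 0.681^(2/3) × 0.0014^(1/2) = 4.59 m³/s.

Q = 4.59 m³/s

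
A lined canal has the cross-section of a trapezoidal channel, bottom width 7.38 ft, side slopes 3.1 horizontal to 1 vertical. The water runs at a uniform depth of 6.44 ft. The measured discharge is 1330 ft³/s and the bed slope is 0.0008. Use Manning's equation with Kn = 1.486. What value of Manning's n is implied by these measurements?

With bottom width b = 7.38 ft and side slope z = 3.1: A = (b + zy)y = (7.38 + 3.1×6.44)×6.44 = 176.1 ft²; P = b + 2y√(1+z²) = 7.38 + 2×6.44×3.257 = 49.33 ft.
Hydraulic radius R = A/P = 176.1/49.33 = 3.569 ft.
Rearranging Manning's equation: n = (1.486/Q) A R^(2/3) S^(1/2) = (1.486/1330) × 176.1 × 3.569^(2/3) × √0.0008 = 0.013.

n = 0.013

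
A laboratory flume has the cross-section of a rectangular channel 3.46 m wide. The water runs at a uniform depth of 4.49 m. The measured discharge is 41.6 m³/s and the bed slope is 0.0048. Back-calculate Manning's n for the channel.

Flow area A = b·y = 3.46 × 4.49 = 15.54 m². Wetted perimeter P = b + 2y = 3.46 + 2×4.49 = 12.44 m.
Hydraulic radius R = A/P = 15.54/12.44 = 1.249 m.
Rearranging Manning's equation: n = (1/Q) A R^(2/3) S^(1/2) = (1/41.6) × 15.54 × 1.249^(2/3) × √0.0048 = 0.03.

n = 0.03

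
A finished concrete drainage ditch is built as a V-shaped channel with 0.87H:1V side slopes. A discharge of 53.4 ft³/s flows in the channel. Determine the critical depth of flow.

y_c = 2.98 ft

At critical depth, Q² T / (g A³) = 1, i.e. A³/T = Q²/g = 53.4²/32.2 = 88.56.
Try y = 3.34 ft: A³/T = 157.3 — too large.
Try y = 2.37 ft: A³/T = 28.3 — too small.
Try y = 2.98 ft: A³/T = 88.94 — ≈ 88.56.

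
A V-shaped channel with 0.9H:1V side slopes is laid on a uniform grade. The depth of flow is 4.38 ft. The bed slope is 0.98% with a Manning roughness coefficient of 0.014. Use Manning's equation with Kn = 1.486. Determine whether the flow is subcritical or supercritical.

supercritical

For a triangular section with side slope z = 0.9: A = zy² = 0.9×4.38² = 17.27 ft²; P = 2y√(1+z²) = 2×4.38×1.345 = 11.79 ft.
Hydraulic radius R = A/P = 17.27/11.79 = 1.465 ft.
V = (1.486/n) R^(2/3) √S = (1.486/0.014) × 1.465^(2/3) × √0.0098 = 13.55 ft/s. Hydraulic depth D_h = A/T = 17.27/7.884 = 2.19 ft.
Froude number Fr = V/√(g·D_h) = 13.55/√(32.2×2.19) = 1.61, which is greater than 1, so the flow is supercritical.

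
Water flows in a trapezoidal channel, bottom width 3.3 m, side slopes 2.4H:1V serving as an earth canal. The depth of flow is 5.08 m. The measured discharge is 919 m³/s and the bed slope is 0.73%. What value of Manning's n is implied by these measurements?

With bottom width b = 3.3 m and side slope z = 2.4: A = (b + zy)y = (3.3 + 2.4×5.08)×5.08 = 78.7 m²; P = b + 2y√(1+z²) = 3.3 + 2×5.08×2.6 = 29.72 m.
Hydraulic radius R = A/P = 78.7/29.72 = 2.648 m.
Rearranging Manning's equation: n = (1/Q) A R^(2/3) S^(1/2) = (1/919) × 78.7 × 2.648^(2/3) × √0.0073 = 0.014.

n = 0.014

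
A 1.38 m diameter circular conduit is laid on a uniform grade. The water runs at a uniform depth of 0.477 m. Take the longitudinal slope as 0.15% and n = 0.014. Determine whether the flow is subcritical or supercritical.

subcritical

For a circular section of diameter D = 1.38 m at depth y = 0.477 m, the central angle is θ = 2 arccos(1 − 2y/D) = 2.514 rad. Then A = (D²/8)(θ − sin θ) = 0.4587 m² and P = Dθ/2 = 1.735 m.
Hydraulic radius R = A/P = 0.4587/1.735 = 0.2644 m.
V = (1/n) R^(2/3) √S = (1/0.014) × 0.2644^(2/3) × √0.0015 = 1.14 m/s. Hydraulic depth D_h = A/T = 0.4587/1.313 = 0.3494 m.
Froude number Fr = V/√(g·D_h) = 1.14/√(9.81×0.3494) = 0.616, which is less than 1, so the flow is subcritical.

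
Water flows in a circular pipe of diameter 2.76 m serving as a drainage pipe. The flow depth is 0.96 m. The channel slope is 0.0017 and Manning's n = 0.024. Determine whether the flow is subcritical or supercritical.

subcritical

For a circular section of diameter D = 2.76 m at depth y = 0.96 m, the central angle is θ = 2 arccos(1 − 2y/D) = 2.523 rad. Then A = (D²/8)(θ − sin θ) = 1.85 m² and P = Dθ/2 = 3.482 m.
Hydraulic radius R = A/P = 1.85/3.482 = 0.5314 m.
V = (1/n) R^(2/3) √S = (1/0.024) × 0.5314^(2/3) × √0.0017 = 1.127 m/s. Hydraulic depth D_h = A/T = 1.85/2.629 = 0.7038 m.
Froude number Fr = V/√(g·D_h) = 1.127/√(9.81×0.7038) = 0.429, which is less than 1, so the flow is subcritical.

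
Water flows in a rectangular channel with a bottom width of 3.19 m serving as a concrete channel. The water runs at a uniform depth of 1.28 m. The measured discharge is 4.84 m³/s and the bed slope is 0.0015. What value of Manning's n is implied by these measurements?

Flow area A = b·y = 3.19 × 1.28 = 4.083 m². Wetted perimeter P = b + 2y = 3.19 + 2×1.28 = 5.75 m.
Hydraulic radius R = A/P = 4.083/5.75 = 0.7101 m.
Rearranging Manning's equation: n = (1/Q) A R^(2/3) S^(1/2) = (1/4.84) × 4.083 × 0.7101^(2/3) × √0.0015 = 0.026.

n = 0.026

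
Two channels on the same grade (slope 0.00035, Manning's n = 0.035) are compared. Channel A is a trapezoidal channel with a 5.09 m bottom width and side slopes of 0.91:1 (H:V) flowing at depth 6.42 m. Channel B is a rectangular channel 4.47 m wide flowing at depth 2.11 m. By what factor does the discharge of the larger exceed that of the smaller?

Channel A: With bottom width b = 5.09 m and side slope z = 0.91: A = (b + zy)y = (5.09 + 0.91×6.42)×6.42 = 70.18 m²; P = b + 2y√(1+z²) = 5.09 + 2×6.42×1.352 = 22.45 m. Hydraulic radius R = A/P = 70.18/22.45 = 3.126 m. Q_A = (1/0.035)·70.18·3.126^(2/3)·√0.00035 = 80.21 m³/s.
Channel B: Flow area A = b·y = 4.47 × 2.11 = 9.432 m². Wetted perimeter P = b + 2y = 4.47 + 2×2.11 = 8.69 m. Hydraulic radius R = A/P = 9.432/8.69 = 1.085 m. Q_B = (1/0.035)·9.432·1.085^(2/3)·√0.00035 = 5.324 m³/s.
The larger discharge is 80.21 m³/s and the smaller is 5.324 m³/s; the ratio is 15.1.

15.1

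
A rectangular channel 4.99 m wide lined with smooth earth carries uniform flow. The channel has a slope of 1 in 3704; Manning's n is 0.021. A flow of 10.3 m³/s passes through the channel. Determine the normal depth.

y_n = 2.33 m

Manning's equation rearranged: A R^(2/3) = nQ / (1·√S) = 0.021 × 10.3 / (√0.00027) = 13.16.
Trying y = 1.64 m: A R^(2/3) = 8.127 — short.
Trying y = 2.33 m: A R^(2/3) = 13.16 — close enough.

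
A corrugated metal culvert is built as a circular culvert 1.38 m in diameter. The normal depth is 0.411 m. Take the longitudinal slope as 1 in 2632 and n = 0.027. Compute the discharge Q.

For a circular section of diameter D = 1.38 m at depth y = 0.411 m, the central angle is θ = 2 arccos(1 − 2y/D) = 2.309 rad. Then A = (D²/8)(θ − sin θ) = 0.3736 m² and P = Dθ/2 = 1.593 m.
Hydraulic radius R = A/P = 0.3736/1.593 = 0.2345 m.
Manning's equation: Q = (1/n) A R^(2/3) S^(1/2) = (1/0.027) × 0.3736 × 0.2345^(2/3) × 0.0003799^(1/2) = 0.103 m³/s.

Q = 0.103 m³/s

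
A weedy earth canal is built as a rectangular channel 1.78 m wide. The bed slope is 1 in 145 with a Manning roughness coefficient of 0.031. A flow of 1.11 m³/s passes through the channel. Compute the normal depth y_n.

Manning's equation rearranged: A R^(2/3) = nQ / (1·√S) = 0.031 × 1.11 / (√0.006897) = 0.4144.
At y = 0.583 m: A R^(2/3) = 0.5176 — over.
At y = 0.498 m: A R^(2/3) = 0.4141 — ≈ 0.4144.

y_n = 0.498 m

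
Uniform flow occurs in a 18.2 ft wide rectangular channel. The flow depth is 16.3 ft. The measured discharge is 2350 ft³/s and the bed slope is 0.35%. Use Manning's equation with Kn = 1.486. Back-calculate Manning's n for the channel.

n = 0.036

Flow area A = b·y = 18.2 × 16.3 = 296.7 ft². Wetted perimeter P = b + 2y = 18.2 + 2×16.3 = 50.8 ft.
Hydraulic radius R = A/P = 296.7/50.8 = 5.84 ft.
Rearranging Manning's equation: n = (1.486/Q) A R^(2/3) S^(1/2) = (1.486/2350) × 296.7 × 5.84^(2/3) × √0.0035 = 0.036.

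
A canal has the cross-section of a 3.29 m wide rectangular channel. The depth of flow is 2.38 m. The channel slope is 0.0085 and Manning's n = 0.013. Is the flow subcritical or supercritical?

Flow area A = b·y = 3.29 × 2.38 = 7.83 m². Wetted perimeter P = b + 2y = 3.29 + 2×2.38 = 8.05 m.
Hydraulic radius R = A/P = 7.83/8.05 = 0.9727 m.
V = (1/n) R^(2/3) √S = (1/0.013) × 0.9727^(2/3) × √0.0085 = 6.962 m/s. Hydraulic depth D_h = A/T = 7.83/3.29 = 2.38 m.
Froude number Fr = V/√(g·D_h) = 6.962/√(9.81×2.38) = 1.44, which is greater than 1, so the flow is supercritical.

supercritical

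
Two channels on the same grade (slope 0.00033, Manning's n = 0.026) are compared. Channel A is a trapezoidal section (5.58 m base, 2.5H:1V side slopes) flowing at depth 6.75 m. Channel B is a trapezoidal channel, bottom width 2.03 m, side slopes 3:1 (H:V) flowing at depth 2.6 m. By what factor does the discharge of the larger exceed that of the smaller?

11.3

Channel A: With bottom width b = 5.58 m and side slope z = 2.5: A = (b + zy)y = (5.58 + 2.5×6.75)×6.75 = 151.6 m²; P = b + 2y√(1+z²) = 5.58 + 2×6.75×2.693 = 41.93 m. Hydraulic radius R = A/P = 151.6/41.93 = 3.615 m. Q_A = (1/0.026)·151.6·3.615^(2/3)·√0.00033 = 249.4 m³/s.
Channel B: With bottom width b = 2.03 m and side slope z = 3: A = (b + zy)y = (2.03 + 3×2.6)×2.6 = 25.56 m²; P = b + 2y√(1+z²) = 2.03 + 2×2.6×3.162 = 18.47 m. Hydraulic radius R = A/P = 25.56/18.47 = 1.383 m. Q_B = (1/0.026)·25.56·1.383^(2/3)·√0.00033 = 22.17 m³/s.
The larger discharge is 249.4 m³/s and the smaller is 22.17 m³/s; the ratio is 11.3.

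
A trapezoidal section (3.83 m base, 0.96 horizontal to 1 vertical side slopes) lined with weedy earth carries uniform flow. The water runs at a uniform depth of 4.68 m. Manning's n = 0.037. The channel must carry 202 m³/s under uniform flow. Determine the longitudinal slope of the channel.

S = 0.012

With bottom width b = 3.83 m and side slope z = 0.96: A = (b + zy)y = (3.83 + 0.96×4.68)×4.68 = 38.95 m²; P = b + 2y√(1+z²) = 3.83 + 2×4.68×1.386 = 16.8 m.
Hydraulic radius R = A/P = 38.95/16.8 = 2.318 m.
From Manning's equation, S = [nQ / (1 A R^(2/3))]² = [0.037 × 202 / (1 × 38.95 × 2.318^(2/3))]² = 0.012.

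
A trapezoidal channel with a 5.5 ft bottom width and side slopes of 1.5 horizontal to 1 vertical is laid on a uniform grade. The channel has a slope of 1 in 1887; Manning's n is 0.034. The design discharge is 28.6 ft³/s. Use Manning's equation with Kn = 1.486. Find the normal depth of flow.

Manning's equation rearranged: A R^(2/3) = nQ / (1.486·√S) = 0.034 × 28.6 / (1.486 × √0.0005299) = 28.43.
Try y = 2.63 ft: A R^(2/3) = 34.8 — high.
Try y = 1.9 ft: A R^(2/3) = 18.75 — low.
Try y = 2.37 ft: A R^(2/3) = 28.47 — ≈ 28.43.

y_n = 2.37 ft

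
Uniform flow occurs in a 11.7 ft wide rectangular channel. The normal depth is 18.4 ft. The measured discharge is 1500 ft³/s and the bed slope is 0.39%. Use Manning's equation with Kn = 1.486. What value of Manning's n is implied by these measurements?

Flow area A = b·y = 11.7 × 18.4 = 215.3 ft². Wetted perimeter P = b + 2y = 11.7 + 2×18.4 = 48.5 ft.
Hydraulic radius R = A/P = 215.3/48.5 = 4.439 ft.
Rearranging Manning's equation: n = (1.486/Q) A R^(2/3) S^(1/2) = (1.486/1500) × 215.3 × 4.439^(2/3) × √0.0039 = 0.036.

n = 0.036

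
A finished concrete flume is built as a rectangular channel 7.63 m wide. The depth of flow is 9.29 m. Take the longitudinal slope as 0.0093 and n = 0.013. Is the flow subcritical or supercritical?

Flow area A = b·y = 7.63 × 9.29 = 70.88 m². Wetted perimeter P = b + 2y = 7.63 + 2×9.29 = 26.21 m.
Hydraulic radius R = A/P = 70.88/26.21 = 2.704 m.
V = (1/n) R^(2/3) √S = (1/0.013) × 2.704^(2/3) × √0.0093 = 14.4 m/s. Hydraulic depth D_h = A/T = 70.88/7.63 = 9.29 m.
Froude number Fr = V/√(g·D_h) = 14.4/√(9.81×9.29) = 1.51, which is greater than 1, so the flow is supercritical.

supercritical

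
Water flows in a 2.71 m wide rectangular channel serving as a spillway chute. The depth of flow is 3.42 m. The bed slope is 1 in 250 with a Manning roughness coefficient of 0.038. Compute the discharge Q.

Q = 15.1 m³/s

Flow area A = b·y = 2.71 × 3.42 = 9.268 m². Wetted perimeter P = b + 2y = 2.71 + 2×3.42 = 9.55 m.
Hydraulic radius R = A/P = 9.268/9.55 = 0.9705 m.
Manning's equation: Q = (1/n) A R^(2/3) S^(1/2) = (1/0.038) × 9.268 × 0.9705^(2/3) × 0.004^(1/2) = 15.1 m³/s.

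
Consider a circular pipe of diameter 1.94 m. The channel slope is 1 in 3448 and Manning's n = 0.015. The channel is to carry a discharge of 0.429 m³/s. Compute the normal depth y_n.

Manning's equation rearranged: A R^(2/3) = nQ / (1·√S) = 0.015 × 0.429 / (√0.00029) = 0.3779.
Try y = 0.409 m: A R^(2/3) = 0.1777 — too small.
Try y = 0.739 m: A R^(2/3) = 0.562 — too large.
Try y = 0.599 m: A R^(2/3) = 0.3778 — matches.

y_n = 0.599 m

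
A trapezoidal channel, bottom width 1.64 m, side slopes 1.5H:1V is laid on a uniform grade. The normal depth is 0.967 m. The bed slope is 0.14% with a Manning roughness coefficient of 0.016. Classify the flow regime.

subcritical

With bottom width b = 1.64 m and side slope z = 1.5: A = (b + zy)y = (1.64 + 1.5×0.967)×0.967 = 2.989 m²; P = b + 2y√(1+z²) = 1.64 + 2×0.967×1.803 = 5.127 m.
Hydraulic radius R = A/P = 2.989/5.127 = 0.5829 m.
V = (1/n) R^(2/3) √S = (1/0.016) × 0.5829^(2/3) × √0.0014 = 1.632 m/s. Hydraulic depth D_h = A/T = 2.989/4.541 = 0.6581 m.
Froude number Fr = V/√(g·D_h) = 1.632/√(9.81×0.6581) = 0.642, which is less than 1, so the flow is subcritical.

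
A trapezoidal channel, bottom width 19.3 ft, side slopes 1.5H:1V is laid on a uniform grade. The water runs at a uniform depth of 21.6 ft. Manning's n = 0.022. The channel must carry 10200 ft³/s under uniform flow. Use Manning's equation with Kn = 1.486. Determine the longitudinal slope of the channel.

S = 0.000705

With bottom width b = 19.3 ft and side slope z = 1.5: A = (b + zy)y = (19.3 + 1.5×21.6)×21.6 = 1117 ft²; P = b + 2y√(1+z²) = 19.3 + 2×21.6×1.803 = 97.18 ft.
Hydraulic radius R = A/P = 1117/97.18 = 11.49 ft.
From Manning's equation, S = [nQ / (1.486 A R^(2/3))]² = [0.022 × 10200 / (1.486 × 1117 × 11.49^(2/3))]² = 0.000705.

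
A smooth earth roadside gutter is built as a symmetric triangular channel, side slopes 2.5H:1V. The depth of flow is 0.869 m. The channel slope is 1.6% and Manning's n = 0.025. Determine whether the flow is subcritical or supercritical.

supercritical

For a triangular section with side slope z = 2.5: A = zy² = 2.5×0.869² = 1.888 m²; P = 2y√(1+z²) = 2×0.869×2.693 = 4.68 m.
Hydraulic radius R = A/P = 1.888/4.68 = 0.4034 m.
V = (1/n) R^(2/3) √S = (1/0.025) × 0.4034^(2/3) × √0.016 = 2.762 m/s. Hydraulic depth D_h = A/T = 1.888/4.345 = 0.4345 m.
Froude number Fr = V/√(g·D_h) = 2.762/√(9.81×0.4345) = 1.34, which is greater than 1, so the flow is supercritical.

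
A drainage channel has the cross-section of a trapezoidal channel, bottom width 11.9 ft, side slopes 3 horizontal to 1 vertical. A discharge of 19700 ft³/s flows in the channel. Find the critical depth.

At critical depth, Q² T / (g A³) = 1, i.e. A³/T = Q²/g = 19700²/32.2 = 12050000.
Try y = 22 ft: A³/T = 34980000 — over.
Try y = 13 ft: A³/T = 3223000 — short.
Try y = 17.4 ft: A³/T = 11930000 — close enough.

y_c = 17.4 ft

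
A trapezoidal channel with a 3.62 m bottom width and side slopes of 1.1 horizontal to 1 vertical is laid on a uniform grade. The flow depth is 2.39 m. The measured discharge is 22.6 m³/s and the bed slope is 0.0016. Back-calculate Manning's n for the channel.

n = 0.033

With bottom width b = 3.62 m and side slope z = 1.1: A = (b + zy)y = (3.62 + 1.1×2.39)×2.39 = 14.94 m²; P = b + 2y√(1+z²) = 3.62 + 2×2.39×1.487 = 10.73 m.
Hydraulic radius R = A/P = 14.94/10.73 = 1.392 m.
Rearranging Manning's equation: n = (1/Q) A R^(2/3) S^(1/2) = (1/22.6) × 14.94 × 1.392^(2/3) × √0.0016 = 0.033.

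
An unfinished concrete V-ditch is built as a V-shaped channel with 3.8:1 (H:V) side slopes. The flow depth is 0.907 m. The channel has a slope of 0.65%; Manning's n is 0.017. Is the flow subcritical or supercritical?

supercritical

For a triangular section with side slope z = 3.8: A = zy² = 3.8×0.907² = 3.126 m²; P = 2y√(1+z²) = 2×0.907×3.929 = 7.128 m.
Hydraulic radius R = A/P = 3.126/7.128 = 0.4386 m.
V = (1/n) R^(2/3) √S = (1/0.017) × 0.4386^(2/3) × √0.0065 = 2.738 m/s. Hydraulic depth D_h = A/T = 3.126/6.893 = 0.4535 m.
Froude number Fr = V/√(g·D_h) = 2.738/√(9.81×0.4535) = 1.3, which is greater than 1, so the flow is supercritical.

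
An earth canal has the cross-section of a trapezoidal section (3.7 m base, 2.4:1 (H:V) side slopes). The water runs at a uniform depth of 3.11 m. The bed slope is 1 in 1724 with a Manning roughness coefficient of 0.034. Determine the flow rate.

With bottom width b = 3.7 m and side slope z = 2.4: A = (b + zy)y = (3.7 + 2.4×3.11)×3.11 = 34.72 m²; P = b + 2y√(1+z²) = 3.7 + 2×3.11×2.6 = 19.87 m.
Hydraulic radius R = A/P = 34.72/19.87 = 1.747 m.
Manning's equation: Q = (1/n) A R^(2/3) S^(1/2) = (1/0.034) × 34.72 × 1.747^(2/3) × 0.00058^(1/2) = 35.7 m³/s.

Q = 35.7 m³/s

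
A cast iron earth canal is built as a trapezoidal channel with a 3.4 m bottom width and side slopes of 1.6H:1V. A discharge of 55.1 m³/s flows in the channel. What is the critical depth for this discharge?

y_c = 2.15 m

At critical depth, Q² T / (g A³) = 1, i.e. A³/T = Q²/g = 55.1²/9.81 = 309.5.
At y = 2.69 m: A³/T = 741.2 — high.
At y = 1.5 m: A³/T = 80.31 — low.
At y = 2.15 m: A³/T = 309.4 — close enough.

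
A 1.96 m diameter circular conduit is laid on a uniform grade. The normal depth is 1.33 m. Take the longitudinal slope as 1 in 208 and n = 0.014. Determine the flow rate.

Q = 7.46 m³/s

For a circular section of diameter D = 1.96 m at depth y = 1.33 m, the central angle is θ = 2 arccos(1 − 2y/D) = 3.872 rad. Then A = (D²/8)(θ − sin θ) = 2.18 m² and P = Dθ/2 = 3.795 m.
Hydraulic radius R = A/P = 2.18/3.795 = 0.5744 m.
Manning's equation: Q = (1/n) A R^(2/3) S^(1/2) = (1/0.014) × 2.18 × 0.5744^(2/3) × 0.004808^(1/2) = 7.46 m³/s.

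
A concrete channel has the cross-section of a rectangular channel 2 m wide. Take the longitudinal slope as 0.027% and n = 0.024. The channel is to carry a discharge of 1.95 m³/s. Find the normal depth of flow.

Manning's equation rearranged: A R^(2/3) = nQ / (1·√S) = 0.024 × 1.95 / (√0.00027) = 2.848.
Trying y = 2.37 m: A R^(2/3) = 3.748 — over.
Trying y = 1.42 m: A R^(2/3) = 1.991 — short.
Trying y = 1.89 m: A R^(2/3) = 2.848 — matches.

y_n = 1.89 m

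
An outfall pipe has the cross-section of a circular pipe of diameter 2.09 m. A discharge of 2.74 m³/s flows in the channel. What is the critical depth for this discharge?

y_c = 0.774 m

At critical depth, Q² T / (g A³) = 1, i.e. A³/T = Q²/g = 2.74²/9.81 = 0.7653.
At y = 0.924 m: A³/T = 1.508 — too large.
At y = 0.584 m: A³/T = 0.257 — too small.
At y = 0.774 m: A³/T = 0.7641 — matches.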